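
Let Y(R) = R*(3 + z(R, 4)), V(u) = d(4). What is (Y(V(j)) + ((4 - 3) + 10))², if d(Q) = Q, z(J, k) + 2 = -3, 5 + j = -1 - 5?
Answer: 9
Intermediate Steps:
j = -11 (j = -5 + (-1 - 5) = -5 - 6 = -11)
z(J, k) = -5 (z(J, k) = -2 - 3 = -5)
V(u) = 4
Y(R) = -2*R (Y(R) = R*(3 - 5) = R*(-2) = -2*R)
(Y(V(j)) + ((4 - 3) + 10))² = (-2*4 + ((4 - 3) + 10))² = (-8 + (1 + 10))² = (-8 + 11)² = 3² = 9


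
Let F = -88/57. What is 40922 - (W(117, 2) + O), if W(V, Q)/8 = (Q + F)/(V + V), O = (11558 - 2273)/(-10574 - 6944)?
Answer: 19355776411/472986 ≈ 40923.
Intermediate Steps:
O = -9285/17518 (O = 9285/(-17518) = 9285*(-1/17518) = -9285/17518 ≈ -0.53003)
F = -88/57 (F = -88*1/57 = -88/57 ≈ -1.5439)
W(V, Q) = 4*(-88/57 + Q)/V (W(V, Q) = 8*((Q - 88/57)/(V + V)) = 8*((-88/57 + Q)/((2*V))) = 8*((-88/57 + Q)*(1/(2*V))) = 8*((-88/57 + Q)/(2*V)) = 4*(-88/57 + Q)/V)
40922 - (W(117, 2) + O) = 40922 - ((4/57)*(-88 + 57*2)/117 - 9285/17518) = 40922 - ((4/57)*(1/117)*(-88 + 114) - 9285/17518) = 40922 - ((4/57)*(1/117)*26 - 9285/17518) = 40922 - (8/513 - 9285/17518) = 40922 - 1*(-243319/472986) = 40922 + 243319/472986 = 19355776411/472986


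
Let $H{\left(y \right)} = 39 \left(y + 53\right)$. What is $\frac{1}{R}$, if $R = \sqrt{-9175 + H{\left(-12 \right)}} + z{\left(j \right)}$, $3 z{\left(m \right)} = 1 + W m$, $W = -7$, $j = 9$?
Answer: $- \frac{93}{36014} - \frac{9 i \sqrt{1894}}{36014} \approx -0.0025823 - 0.010876 i$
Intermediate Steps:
$H{\left(y \right)} = 2067 + 39 y$ ($H{\left(y \right)} = 39 \left(53 + y\right) = 2067 + 39 y$)
$z{\left(m \right)} = \frac{1}{3} - \frac{7 m}{3}$ ($z{\left(m \right)} = \frac{1 - 7 m}{3} = \frac{1}{3} - \frac{7 m}{3}$)
$R = - \frac{62}{3} + 2 i \sqrt{1894}$ ($R = \sqrt{-9175 + \left(2067 + 39 \left(-12\right)\right)} + \left(\frac{1}{3} - 21\right) = \sqrt{-9175 + \left(2067 - 468\right)} + \left(\frac{1}{3} - 21\right) = \sqrt{-9175 + 1599} - \frac{62}{3} = \sqrt{-7576} - \frac{62}{3} = 2 i \sqrt{1894} - \frac{62}{3} = - \frac{62}{3} + 2 i \sqrt{1894} \approx -20.667 + 87.04 i$)
$\frac{1}{R} = \frac{1}{- \frac{62}{3} + 2 i \sqrt{1894}}$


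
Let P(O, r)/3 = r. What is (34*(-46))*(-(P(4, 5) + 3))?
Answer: 28152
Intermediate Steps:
P(O, r) = 3*r
(34*(-46))*(-(P(4, 5) + 3)) = (34*(-46))*(-(3*5 + 3)) = -(-1564)*(15 + 3) = -(-1564)*18 = -1564*(-18) = 28152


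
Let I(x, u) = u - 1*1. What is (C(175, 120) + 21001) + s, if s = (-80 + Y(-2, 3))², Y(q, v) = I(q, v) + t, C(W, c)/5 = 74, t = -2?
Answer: 27771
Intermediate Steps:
C(W, c) = 370 (C(W, c) = 5*74 = 370)
I(x, u) = -1 + u (I(x, u) = u - 1 = -1 + u)
Y(q, v) = -3 + v (Y(q, v) = (-1 + v) - 2 = -3 + v)
s = 6400 (s = (-80 + (-3 + 3))² = (-80 + 0)² = (-80)² = 6400)
(C(175, 120) + 21001) + s = (370 + 21001) + 6400 = 21371 + 6400 = 27771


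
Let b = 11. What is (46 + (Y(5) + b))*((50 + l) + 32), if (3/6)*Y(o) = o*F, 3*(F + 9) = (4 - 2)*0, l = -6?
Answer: -2508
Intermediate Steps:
F = -9 (F = -9 + ((4 - 2)*0)/3 = -9 + (2*0)/3 = -9 + (⅓)*0 = -9 + 0 = -9)
Y(o) = -18*o (Y(o) = 2*(o*(-9)) = 2*(-9*o) = -18*o)
(46 + (Y(5) + b))*((50 + l) + 32) = (46 + (-18*5 + 11))*((50 - 6) + 32) = (46 + (-90 + 11))*(44 + 32) = (46 - 79)*76 = -33*76 = -2508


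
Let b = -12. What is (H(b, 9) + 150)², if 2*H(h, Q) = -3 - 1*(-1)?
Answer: 22201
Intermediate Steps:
H(h, Q) = -1 (H(h, Q) = (-3 - 1*(-1))/2 = (-3 + 1)/2 = (½)*(-2) = -1)
(H(b, 9) + 150)² = (-1 + 150)² = 149² = 22201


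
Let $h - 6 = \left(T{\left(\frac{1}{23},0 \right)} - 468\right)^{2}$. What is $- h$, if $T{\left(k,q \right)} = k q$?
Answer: $-219030$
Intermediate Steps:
$h = 219030$ ($h = 6 + \left(\frac{1}{23} \cdot 0 - 468\right)^{2} = 6 + \left(0 - 468\right)^{2} = 6 + \left(-468\right)^{2} = 6 + 219024 = 219030$)
$- h = \left(-1\right) 219030 = -219030$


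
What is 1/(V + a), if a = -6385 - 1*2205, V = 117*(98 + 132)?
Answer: 1/18320 ≈ 5.4585e-5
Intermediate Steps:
V = 26910 (V = 117*230 = 26910)
a = -8590 (a = -6385 - 2205 = -8590)
1/(V + a) = 1/(26910 - 8590) = 1/18320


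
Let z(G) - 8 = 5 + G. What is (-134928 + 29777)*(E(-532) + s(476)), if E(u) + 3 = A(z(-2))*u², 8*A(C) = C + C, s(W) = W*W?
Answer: -105665083239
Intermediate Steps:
z(G) = 13 + G (z(G) = 8 + (5 + G) = 13 + G)
s(W) = W²
A(C) = C/4 (A(C) = (C + C)/8 = (2*C)/8 = C/4)
E(u) = -3 + 11*u²/4 (E(u) = -3 + ((13 - 2)/4)*u² = -3 + ((¼)*11)*u² = -3 + 11*u²/4)
(-134928 + 29777)*(E(-532) + s(476)) = (-134928 + 29777)*((-3 + (11/4)*(-532)²) + 476²) = -105151*((-3 + (11/4)*283024) + 226576) = -105151*((-3 + 778316) + 226576) = -105151*(778313 + 226576) = -105151*1004889 = -105665083239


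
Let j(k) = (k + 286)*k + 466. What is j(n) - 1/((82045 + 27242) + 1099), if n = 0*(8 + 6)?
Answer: 51439875/110386 ≈ 466.00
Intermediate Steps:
n = 0 (n = 0*14 = 0)
j(k) = 466 + k*(286 + k) (j(k) = (286 + k)*k + 466 = k*(286 + k) + 466 = 466 + k*(286 + k))
j(n) - 1/((82045 + 27242) + 1099) = (466 + 0² + 286*0) - 1/((82045 + 27242) + 1099) = (466 + 0 + 0) - 1/(109287 + 1099) = 466 - 1/110386 = 51439875/110386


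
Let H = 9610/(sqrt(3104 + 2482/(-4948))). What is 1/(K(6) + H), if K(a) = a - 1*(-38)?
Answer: -16891721/10680719046 + 73997*sqrt(3203830)/21361438092 ≈ 0.0046189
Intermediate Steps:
K(a) = 38 + a (K(a) = a + 38 = 38 + a)
H = 1922*sqrt(3203830)/19943 (H = 9610/(sqrt(3104 + 2482*(-1/4948))) = 9610/(sqrt(3104 - 1241/2474)) = 9610/(sqrt(7678055/2474)) = 9610/((77*sqrt(3203830)/2474)) = 9610*(sqrt(3203830)/99715) = 1922*sqrt(3203830)/19943 ≈ 172.50)
1/(K(6) + H) = 1/((38 + 6) + 1922*sqrt(3203830)/19943) = 1/(44 + 1922*sqrt(3203830)/19943)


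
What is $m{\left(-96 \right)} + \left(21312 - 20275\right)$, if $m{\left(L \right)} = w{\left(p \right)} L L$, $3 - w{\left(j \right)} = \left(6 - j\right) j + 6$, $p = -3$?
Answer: $222221$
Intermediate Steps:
$w{\left(j \right)} = -3 - j \left(6 - j\right)$ ($w{\left(j \right)} = 3 - \left(\left(6 - j\right) j + 6\right) = 3 - \left(j \left(6 - j\right) + 6\right) = 3 - \left(6 + j \left(6 - j\right)\right) = -3 - j \left(6 - j\right)$)
$m{\left(L \right)} = 24 L^{2}$ ($m{\left(L \right)} = \left(-3 + \left(-3\right)^{2} - -18\right) L L = \left(-3 + 9 + 18\right) L L = 24 L L = 24 L^{2}$)
$m{\left(-96 \right)} + \left(21312 - 20275\right) = 24 \left(-96\right)^{2} + \left(21312 - 20275\right) = 24 \cdot 9216 + 1037 = 221184 + 1037 = 222221$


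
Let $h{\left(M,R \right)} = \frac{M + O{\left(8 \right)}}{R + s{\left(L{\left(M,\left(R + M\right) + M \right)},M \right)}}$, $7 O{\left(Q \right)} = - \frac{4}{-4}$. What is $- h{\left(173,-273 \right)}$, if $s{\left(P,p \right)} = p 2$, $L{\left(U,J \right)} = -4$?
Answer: $- \frac{1212}{511} \approx -2.3718$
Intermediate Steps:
$O{\left(Q \right)} = \frac{1}{7}$ ($O{\left(Q \right)} = \frac{\left(-4\right) \frac{1}{-4}}{7} = \frac{\left(-4\right) \left(- \frac{1}{4}\right)}{7} = \frac{1}{7} \cdot 1 = \frac{1}{7}$)
$s{\left(P,p \right)} = 2 p$
$h{\left(M,R \right)} = \frac{\frac{1}{7} + M}{R + 2 M}$ ($h{\left(M,R \right)} = \frac{M + \frac{1}{7}}{R + 2 M} = \frac{\frac{1}{7} + M}{R + 2 M}$)
$- h{\left(173,-273 \right)} = - \frac{\frac{1}{7} + 173}{-273 + 2 \cdot 173} = - \frac{1212}{\left(-273 + 346\right) 7} = - \frac{1212}{73 \cdot 7} = \left(-1\right) \frac{1212}{511} = - \frac{1212}{511}$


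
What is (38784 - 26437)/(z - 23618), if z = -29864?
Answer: -12347/53482 ≈ -0.23086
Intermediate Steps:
(38784 - 26437)/(z - 23618) = (38784 - 26437)/(-29864 - 23618) = 12347/(-53482) = 12347*(-1/53482) = -12347/53482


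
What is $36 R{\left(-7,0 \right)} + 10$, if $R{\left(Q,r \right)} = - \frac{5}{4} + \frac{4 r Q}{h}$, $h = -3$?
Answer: $-35$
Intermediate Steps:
$R{\left(Q,r \right)} = - \frac{5}{4} - \frac{4 Q r}{3}$ ($R{\left(Q,r \right)} = - \frac{5}{4} + \frac{4 r Q}{-3} = \left(-5\right) \frac{1}{4} + 4 Q r \left(- \frac{1}{3}\right) = - \frac{5}{4} - \frac{4 Q r}{3}$)
$36 R{\left(-7,0 \right)} + 10 = 36 \left(- \frac{5}{4} - \left(- \frac{28}{3}\right) 0\right) + 10 = 36 \left(- \frac{5}{4} + 0\right) + 10 = 36 \left(- \frac{5}{4}\right) + 10 = -45 + 10 = -35$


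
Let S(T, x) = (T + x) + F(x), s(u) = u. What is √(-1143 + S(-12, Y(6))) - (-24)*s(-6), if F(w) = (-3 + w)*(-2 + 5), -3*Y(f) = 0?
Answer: -144 + 2*I*√291 ≈ -144.0 + 34.117*I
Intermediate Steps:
Y(f) = 0 (Y(f) = -⅓*0 = 0)
F(w) = -9 + 3*w (F(w) = (-3 + w)*3 = -9 + 3*w)
S(T, x) = -9 + T + 4*x (S(T, x) = (T + x) + (-9 + 3*x) = -9 + T + 4*x)
√(-1143 + S(-12, Y(6))) - (-24)*s(-6) = √(-1143 + (-9 - 12 + 4*0)) - (-24)*(-6) = √(-1143 + (-9 - 12 + 0)) - 1*144 = √(-1143 - 21) - 144 = √(-1164) - 144 = 2*I*√291 - 144 = -144 + 2*I*√291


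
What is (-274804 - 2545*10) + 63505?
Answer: -236749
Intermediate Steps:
(-274804 - 2545*10) + 63505 = (-274804 - 25450) + 63505 = -300254 + 63505 = -236749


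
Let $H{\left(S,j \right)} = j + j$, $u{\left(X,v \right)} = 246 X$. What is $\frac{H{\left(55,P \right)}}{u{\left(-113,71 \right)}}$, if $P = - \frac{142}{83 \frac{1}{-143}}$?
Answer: $- \frac{20306}{1153617} \approx -0.017602$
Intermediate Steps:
$P = \frac{20306}{83}$ ($P = - \frac{142}{83 \left(- \frac{1}{143}\right)} = - \frac{142}{- \frac{83}{143}} = \left(-142\right) \left(- \frac{143}{83}\right) = \frac{20306}{83} \approx 244.65$)
$H{\left(S,j \right)} = 2 j$
$\frac{H{\left(55,P \right)}}{u{\left(-113,71 \right)}} = \frac{2 \cdot \frac{20306}{83}}{246 \left(-113\right)} = \frac{40612}{83 \left(-27798\right)} = \frac{40612}{83} \left(- \frac{1}{27798}\right) = - \frac{20306}{1153617}$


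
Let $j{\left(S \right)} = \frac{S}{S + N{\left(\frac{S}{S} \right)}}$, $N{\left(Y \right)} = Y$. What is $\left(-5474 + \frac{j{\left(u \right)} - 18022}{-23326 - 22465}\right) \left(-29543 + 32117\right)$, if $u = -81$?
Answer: $- \frac{25806091363767}{1831640} \approx -1.4089 \cdot 10^{7}$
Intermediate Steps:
$j{\left(S \right)} = \frac{S}{1 + S}$ ($j{\left(S \right)} = \frac{S}{S + \frac{S}{S}} = \frac{S}{S + 1} = \frac{S}{1 + S}$)
$\left(-5474 + \frac{j{\left(u \right)} - 18022}{-23326 - 22465}\right) \left(-29543 + 32117\right) = \left(-5474 + \frac{- \frac{81}{1 - 81} - 18022}{-23326 - 22465}\right) \left(-29543 + 32117\right) = \left(-5474 + \frac{- \frac{81}{-80} - 18022}{-45791}\right) 2574 = \left(-5474 + \left(\left(-81\right) \left(- \frac{1}{80}\right) - 18022\right) \left(- \frac{1}{45791}\right)\right) 2574 = \left(-5474 + \left(\frac{81}{80} - 18022\right) \left(- \frac{1}{45791}\right)\right) 2574 = \left(-5474 - - \frac{1441679}{3663280}\right) 2574 = \left(-5474 + \frac{1441679}{3663280}\right) 2574 = \left(- \frac{20051353041}{3663280}\right) 2574 = - \frac{25806091363767}{1831640}$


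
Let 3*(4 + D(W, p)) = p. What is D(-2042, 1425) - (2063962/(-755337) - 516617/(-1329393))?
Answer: 158434468342616/334713240147 ≈ 473.34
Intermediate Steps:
D(W, p) = -4 + p/3
D(-2042, 1425) - (2063962/(-755337) - 516617/(-1329393)) = (-4 + (⅓)*1425) - (2063962/(-755337) - 516617/(-1329393)) = (-4 + 475) - (2063962*(-1/755337) - 516617*(-1/1329393)) = 471 - (-2063962/755337 + 516617/1329393) = 471 - 1*(-784532233379/334713240147) = 471 + 784532233379/334713240147 = 158434468342616/334713240147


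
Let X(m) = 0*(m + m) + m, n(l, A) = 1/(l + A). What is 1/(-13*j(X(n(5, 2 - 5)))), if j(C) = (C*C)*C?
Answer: -8/13 ≈ -0.61539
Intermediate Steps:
n(l, A) = 1/(A + l)
X(m) = m (X(m) = 0*(2*m) + m = 0 + m = m)
j(C) = C³ (j(C) = C²*C = C³)
1/(-13*j(X(n(5, 2 - 5)))) = 1/(-13/((2 - 5) + 5)³) = 1/(-13/(-3 + 5)³) = 1/(-13*(1/2)³) = 1/(-13*(½)³) = 1/(-13*⅛) = 1/(-13/8) = -8/13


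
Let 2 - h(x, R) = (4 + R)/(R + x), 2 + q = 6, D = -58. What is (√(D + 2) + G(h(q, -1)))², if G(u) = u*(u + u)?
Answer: -52 + 8*I*√14 ≈ -52.0 + 29.933*I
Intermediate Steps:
q = 4 (q = -2 + 6 = 4)
h(x, R) = 2 - (4 + R)/(R + x)
G(u) = 2*u² (G(u) = u*(2*u) = 2*u²)
(√(D + 2) + G(h(q, -1)))² = (√(-58 + 2) + 2*((-4 - 1 + 2*4)/(-1 + 4))²)² = (√(-56) + 2*((-4 - 1 + 8)/3)²)² = (2*I*√14 + 2*((⅓)*3)²)² = (2*I*√14 + 2*1²)² = (2*I*√14 + 2*1)² = (2*I*√14 + 2)² = (2 + 2*I*√14)²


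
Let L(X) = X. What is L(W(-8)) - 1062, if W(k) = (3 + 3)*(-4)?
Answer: -1086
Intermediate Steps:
W(k) = -24 (W(k) = 6*(-4) = -24)
L(W(-8)) - 1062 = -24 - 1062 = -1086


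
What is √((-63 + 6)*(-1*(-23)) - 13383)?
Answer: I*√14694 ≈ 121.22*I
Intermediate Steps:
√((-63 + 6)*(-1*(-23)) - 13383) = √(-57*23 - 13383) = √(-1311 - 13383) = √(-14694) = I*√14694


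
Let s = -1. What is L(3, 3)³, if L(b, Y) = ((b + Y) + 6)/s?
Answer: -1728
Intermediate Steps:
L(b, Y) = -6 - Y - b (L(b, Y) = ((b + Y) + 6)/(-1) = ((Y + b) + 6)*(-1) = (6 + Y + b)*(-1) = -6 - Y - b)
L(3, 3)³ = (-6 - 1*3 - 1*3)³ = (-6 - 3 - 3)³ = (-12)³ = -1728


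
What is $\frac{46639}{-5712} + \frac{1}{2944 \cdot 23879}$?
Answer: $- \frac{204919452947}{25097020032} \approx -8.1651$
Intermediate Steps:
$\frac{46639}{-5712} + \frac{1}{2944 \cdot 23879} = 46639 \left(- \frac{1}{5712}\right) + \frac{1}{2944} \cdot \frac{1}{23879} = - \frac{46639}{5712} + \frac{1}{70299776} = - \frac{204919452947}{25097020032}$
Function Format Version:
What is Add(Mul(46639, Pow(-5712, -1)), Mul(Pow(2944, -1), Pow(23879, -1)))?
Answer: Rational(-204919452947, 25097020032) ≈ -8.1651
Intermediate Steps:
Add(Mul(46639, Pow(-5712, -1)), Mul(Pow(2944, -1), Pow(23879, -1))) = Add(Mul(46639, Rational(-1, 5712)), Mul(Rational(1, 2944), Rational(1, 23879))) = Add(Rational(-46639, 5712), Rational(1, 70299776)) = Rational(-204919452947, 25097020032)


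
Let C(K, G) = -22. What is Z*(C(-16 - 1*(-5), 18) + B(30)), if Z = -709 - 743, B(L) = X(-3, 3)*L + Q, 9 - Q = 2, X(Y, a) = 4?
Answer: -152460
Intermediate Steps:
Q = 7 (Q = 9 - 1*2 = 9 - 2 = 7)
B(L) = 7 + 4*L (B(L) = 4*L + 7 = 7 + 4*L)
Z = -1452
Z*(C(-16 - 1*(-5), 18) + B(30)) = -1452*(-22 + (7 + 4*30)) = -1452*(-22 + (7 + 120)) = -1452*(-22 + 127) = -1452*105 = -152460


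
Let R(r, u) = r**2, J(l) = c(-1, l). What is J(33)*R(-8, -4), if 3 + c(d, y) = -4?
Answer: -448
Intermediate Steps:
c(d, y) = -7 (c(d, y) = -3 - 4 = -7)
J(l) = -7
J(33)*R(-8, -4) = -7*(-8)**2 = -7*64 = -448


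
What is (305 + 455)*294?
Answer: 223440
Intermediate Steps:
(305 + 455)*294 = 760*294 = 223440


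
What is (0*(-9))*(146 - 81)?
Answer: 0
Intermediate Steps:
(0*(-9))*(146 - 81) = 0*65 = 0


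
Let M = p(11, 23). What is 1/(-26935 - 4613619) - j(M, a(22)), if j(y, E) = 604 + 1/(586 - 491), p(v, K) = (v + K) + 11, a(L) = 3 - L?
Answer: -266279629169/440852630 ≈ -604.01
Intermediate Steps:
p(v, K) = 11 + K + v (p(v, K) = (K + v) + 11 = 11 + K + v)
M = 45 (M = 11 + 23 + 11 = 45)
j(y, E) = 57381/95 (j(y, E) = 604 + 1/95 = 57381/95)
1/(-26935 - 4613619) - j(M, a(22)) = 1/(-26935 - 4613619) - 1*57381/95 = 1/(-4640554) - 57381/95 = -1/4640554 - 57381/95 = -266279629169/440852630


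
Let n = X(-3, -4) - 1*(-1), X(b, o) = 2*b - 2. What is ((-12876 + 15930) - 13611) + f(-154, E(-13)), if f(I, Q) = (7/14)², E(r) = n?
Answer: -42227/4 ≈ -10557.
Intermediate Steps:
X(b, o) = -2 + 2*b
n = -7 (n = (-2 + 2*(-3)) - 1*(-1) = (-2 - 6) + 1 = -8 + 1 = -7)
E(r) = -7
f(I, Q) = ¼ (f(I, Q) = (7*(1/14))² = (½)² = ¼)
((-12876 + 15930) - 13611) + f(-154, E(-13)) = ((-12876 + 15930) - 13611) + ¼ = (3054 - 13611) + ¼ = -10557 + ¼ = -42227/4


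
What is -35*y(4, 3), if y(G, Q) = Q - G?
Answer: 35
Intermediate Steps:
-35*y(4, 3) = -35*(3 - 1*4) = -35*(3 - 4) = -35*(-1) = 35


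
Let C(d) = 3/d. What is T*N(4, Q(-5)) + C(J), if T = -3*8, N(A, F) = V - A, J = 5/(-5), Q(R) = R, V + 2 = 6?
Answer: -3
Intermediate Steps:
V = 4 (V = -2 + 6 = 4)
J = -1 (J = 5*(-⅕) = -1)
N(A, F) = 4 - A
T = -24
T*N(4, Q(-5)) + C(J) = -24*(4 - 1*4) + 3/(-1) = -24*(4 - 4) + 3*(-1) = -24*0 - 3 = 0 - 3 = -3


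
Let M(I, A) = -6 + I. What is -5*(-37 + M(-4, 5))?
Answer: 235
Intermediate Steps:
-5*(-37 + M(-4, 5)) = -5*(-37 + (-6 - 4)) = -5*(-37 - 10) = -5*(-47) = 235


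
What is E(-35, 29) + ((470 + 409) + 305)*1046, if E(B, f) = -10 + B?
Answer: 1238419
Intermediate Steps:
E(-35, 29) + ((470 + 409) + 305)*1046 = (-10 - 35) + ((470 + 409) + 305)*1046 = -45 + (879 + 305)*1046 = -45 + 1184*1046 = -45 + 1238464 = 1238419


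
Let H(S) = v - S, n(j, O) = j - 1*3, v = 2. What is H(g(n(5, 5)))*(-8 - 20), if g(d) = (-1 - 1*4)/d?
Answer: -126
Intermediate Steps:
n(j, O) = -3 + j (n(j, O) = j - 3 = -3 + j)
g(d) = -5/d (g(d) = (-1 - 4)/d = -5/d)
H(S) = 2 - S
H(g(n(5, 5)))*(-8 - 20) = (2 - (-5)/(-3 + 5))*(-8 - 20) = (2 - (-5)/2)*(-28) = (2 - 1*(-5/2))*(-28) = (2 + 5/2)*(-28) = (9/2)*(-28) = -126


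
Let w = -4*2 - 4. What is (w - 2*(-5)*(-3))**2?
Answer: 1764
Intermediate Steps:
w = -12 (w = -8 - 4 = -12)
(w - 2*(-5)*(-3))**2 = (-12 - 2*(-5)*(-3))**2 = (-12 + 10*(-3))**2 = (-12 - 30)**2 = (-42)**2 = 1764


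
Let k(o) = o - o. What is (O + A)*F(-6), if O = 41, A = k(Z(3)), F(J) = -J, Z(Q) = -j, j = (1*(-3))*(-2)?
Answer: 246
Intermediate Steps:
j = 6 (j = -3*(-2) = 6)
Z(Q) = -6 (Z(Q) = -1*6 = -6)
k(o) = 0
A = 0
(O + A)*F(-6) = (41 + 0)*(-1*(-6)) = 41*6 = 246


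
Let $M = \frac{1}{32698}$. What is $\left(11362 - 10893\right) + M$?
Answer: $\frac{15335363}{32698} \approx 469.0$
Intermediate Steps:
$M = \frac{1}{32698} \approx 3.0583 \cdot 10^{-5}$
$\left(11362 - 10893\right) + M = \left(11362 - 10893\right) + \frac{1}{32698} = 469 + \frac{1}{32698} = \frac{15335363}{32698}$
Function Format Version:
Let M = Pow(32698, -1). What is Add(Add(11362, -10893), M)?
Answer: Rational(15335363, 32698) ≈ 469.00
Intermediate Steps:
M = Rational(1, 32698) ≈ 3.0583e-5
Add(Add(11362, -10893), M) = Add(Add(11362, -10893), Rational(1, 32698)) = Add(469, Rational(1, 32698)) = Rational(15335363, 32698)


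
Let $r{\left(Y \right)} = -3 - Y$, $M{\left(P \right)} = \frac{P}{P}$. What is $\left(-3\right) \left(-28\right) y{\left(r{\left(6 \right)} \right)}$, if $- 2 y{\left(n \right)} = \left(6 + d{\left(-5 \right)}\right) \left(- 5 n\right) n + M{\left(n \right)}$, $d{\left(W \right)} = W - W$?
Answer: $102018$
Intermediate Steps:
$M{\left(P \right)} = 1$
$d{\left(W \right)} = 0$
$y{\left(n \right)} = - \frac{1}{2} + 15 n^{2}$ ($y{\left(n \right)} = - \frac{\left(6 + 0\right) \left(- 5 n\right) n + 1}{2} = - \frac{6 \left(- 5 n\right) n + 1}{2} = - \frac{- 30 n n + 1}{2} = - \frac{- 30 n^{2} + 1}{2} = - \frac{1 - 30 n^{2}}{2} = - \frac{1}{2} + 15 n^{2}$)
$\left(-3\right) \left(-28\right) y{\left(r{\left(6 \right)} \right)} = \left(-3\right) \left(-28\right) \left(- \frac{1}{2} + 15 \left(-3 - 6\right)^{2}\right) = 84 \left(- \frac{1}{2} + 15 \left(-3 - 6\right)^{2}\right) = 84 \left(- \frac{1}{2} + 15 \left(-9\right)^{2}\right) = 84 \left(- \frac{1}{2} + 15 \cdot 81\right) = 84 \left(- \frac{1}{2} + 1215\right) = 84 \cdot \frac{2429}{2} = 102018$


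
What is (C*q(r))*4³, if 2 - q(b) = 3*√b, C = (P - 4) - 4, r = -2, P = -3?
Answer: -1408 + 2112*I*√2 ≈ -1408.0 + 2986.8*I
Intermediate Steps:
C = -11 (C = (-3 - 4) - 4 = -7 - 4 = -11)
q(b) = 2 - 3*√b
(C*q(r))*4³ = -11*(2 - 3*I*√2)*4³ = -11*(2 - 3*I*√2)*64 = (-22 + 33*I*√2)*64 = -1408 + 2112*I*√2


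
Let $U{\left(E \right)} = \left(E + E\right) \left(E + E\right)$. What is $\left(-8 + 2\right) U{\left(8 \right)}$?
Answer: $-1536$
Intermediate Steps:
$U{\left(E \right)} = 4 E^{2}$ ($U{\left(E \right)} = 2 E 2 E = 4 E^{2}$)
$\left(-8 + 2\right) U{\left(8 \right)} = \left(-8 + 2\right) 4 \cdot 8^{2} = - 6 \cdot 4 \cdot 64 = \left(-6\right) 256 = -1536$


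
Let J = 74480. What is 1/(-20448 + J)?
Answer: 1/54032 ≈ 1.8508e-5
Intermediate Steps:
1/(-20448 + J) = 1/(-20448 + 74480) = 1/54032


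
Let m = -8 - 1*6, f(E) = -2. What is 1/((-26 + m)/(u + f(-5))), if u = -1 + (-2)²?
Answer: -1/40 ≈ -0.025000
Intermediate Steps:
u = 3 (u = -1 + 4 = 3)
m = -14 (m = -8 - 6 = -14)
1/((-26 + m)/(u + f(-5))) = 1/((-26 - 14)/(3 - 2)) = 1/(-40/1) = 1/(-40*1) = 1/(-40) = -1/40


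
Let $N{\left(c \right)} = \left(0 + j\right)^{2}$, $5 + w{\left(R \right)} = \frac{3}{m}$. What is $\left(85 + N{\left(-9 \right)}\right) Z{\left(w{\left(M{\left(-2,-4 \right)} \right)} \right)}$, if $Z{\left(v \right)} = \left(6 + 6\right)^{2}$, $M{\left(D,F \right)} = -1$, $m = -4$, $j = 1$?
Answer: $12384$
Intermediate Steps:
$w{\left(R \right)} = - \frac{23}{4}$ ($w{\left(R \right)} = -5 + \frac{3}{-4} = -5 + 3 \left(- \frac{1}{4}\right) = -5 - \frac{3}{4} = - \frac{23}{4}$)
$Z{\left(v \right)} = 144$ ($Z{\left(v \right)} = 12^{2} = 144$)
$N{\left(c \right)} = 1$ ($N{\left(c \right)} = \left(0 + 1\right)^{2} = 1^{2} = 1$)
$\left(85 + N{\left(-9 \right)}\right) Z{\left(w{\left(M{\left(-2,-4 \right)} \right)} \right)} = \left(85 + 1\right) 144 = 86 \cdot 144 = 12384$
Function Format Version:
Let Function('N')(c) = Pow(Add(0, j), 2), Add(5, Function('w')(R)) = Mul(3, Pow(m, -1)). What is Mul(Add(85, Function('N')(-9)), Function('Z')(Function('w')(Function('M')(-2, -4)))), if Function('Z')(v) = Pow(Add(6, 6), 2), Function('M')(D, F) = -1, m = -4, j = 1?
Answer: 12384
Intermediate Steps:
Function('w')(R) = Rational(-23, 4) (Function('w')(R) = Add(-5, Mul(3, Pow(-4, -1))) = Add(-5, Mul(3, Rational(-1, 4))) = Add(-5, Rational(-3, 4)) = Rational(-23, 4))
Function('Z')(v) = 144 (Function('Z')(v) = Pow(12, 2) = 144)
Function('N')(c) = 1 (Function('N')(c) = Pow(Add(0, 1), 2) = Pow(1, 2) = 1)
Mul(Add(85, Function('N')(-9)), Function('Z')(Function('w')(Function('M')(-2, -4)))) = Mul(Add(85, 1), 144) = Mul(86, 144) = 12384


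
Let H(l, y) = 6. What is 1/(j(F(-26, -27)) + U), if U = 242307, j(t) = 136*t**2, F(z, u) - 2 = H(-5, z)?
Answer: 1/251011 ≈ 3.9839e-6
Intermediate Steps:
F(z, u) = 8 (F(z, u) = 2 + 6 = 8)
1/(j(F(-26, -27)) + U) = 1/(136*8**2 + 242307) = 1/(136*64 + 242307) = 1/(8704 + 242307) = 1/251011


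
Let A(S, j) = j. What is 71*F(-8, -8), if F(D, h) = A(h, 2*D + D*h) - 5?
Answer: 3053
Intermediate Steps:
F(D, h) = -5 + 2*D + D*h (F(D, h) = (2*D + D*h) - 5 = -5 + 2*D + D*h)
71*F(-8, -8) = 71*(-5 - 8*(2 - 8)) = 71*(-5 - 8*(-6)) = 71*(-5 + 48) = 71*43 = 3053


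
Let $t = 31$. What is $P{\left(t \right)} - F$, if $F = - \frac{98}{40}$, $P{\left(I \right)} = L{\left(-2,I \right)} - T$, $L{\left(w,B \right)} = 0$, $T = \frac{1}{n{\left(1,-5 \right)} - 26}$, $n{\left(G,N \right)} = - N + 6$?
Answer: $\frac{151}{60} \approx 2.5167$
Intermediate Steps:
$n{\left(G,N \right)} = 6 - N$
$T = - \frac{1}{15}$ ($T = \frac{1}{\left(6 - -5\right) - 26} = \frac{1}{\left(6 + 5\right) - 26} = \frac{1}{11 - 26} = \frac{1}{-15} = - \frac{1}{15} \approx -0.066667$)
$P{\left(I \right)} = \frac{1}{15}$ ($P{\left(I \right)} = 0 - - \frac{1}{15} = 0 + \frac{1}{15} = \frac{1}{15}$)
$F = - \frac{49}{20}$ ($F = \left(-98\right) \frac{1}{40} = - \frac{49}{20} \approx -2.45$)
$P{\left(t \right)} - F = \frac{1}{15} - - \frac{49}{20} = \frac{1}{15} + \frac{49}{20} = \frac{151}{60}$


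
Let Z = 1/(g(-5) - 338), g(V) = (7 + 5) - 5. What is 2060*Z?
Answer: -2060/331 ≈ -6.2236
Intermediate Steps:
g(V) = 7 (g(V) = 12 - 5 = 7)
Z = -1/331 (Z = 1/(7 - 338) = 1/(-331) = -1/331 ≈ -0.0030211)
2060*Z = 2060*(-1/331) = -2060/331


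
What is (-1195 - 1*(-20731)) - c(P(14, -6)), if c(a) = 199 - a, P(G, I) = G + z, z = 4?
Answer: 19355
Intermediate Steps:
P(G, I) = 4 + G (P(G, I) = G + 4 = 4 + G)
(-1195 - 1*(-20731)) - c(P(14, -6)) = (-1195 - 1*(-20731)) - (199 - (4 + 14)) = (-1195 + 20731) - (199 - 1*18) = 19536 - (199 - 18) = 19536 - 1*181 = 19536 - 181 = 19355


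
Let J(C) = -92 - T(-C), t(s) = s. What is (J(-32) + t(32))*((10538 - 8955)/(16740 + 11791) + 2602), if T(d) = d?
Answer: -6830010540/28531 ≈ -2.3939e+5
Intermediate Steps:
J(C) = -92 + C (J(C) = -92 - (-1)*C = -92 + C)
(J(-32) + t(32))*((10538 - 8955)/(16740 + 11791) + 2602) = ((-92 - 32) + 32)*((10538 - 8955)/(16740 + 11791) + 2602) = (-124 + 32)*(1583/28531 + 2602) = -92*(1583*(1/28531) + 2602) = -92*(1583/28531 + 2602) = -92*74239245/28531 = -6830010540/28531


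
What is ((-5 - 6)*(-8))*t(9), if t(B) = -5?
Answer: -440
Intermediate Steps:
((-5 - 6)*(-8))*t(9) = ((-5 - 6)*(-8))*(-5) = -11*(-8)*(-5) = 88*(-5) = -440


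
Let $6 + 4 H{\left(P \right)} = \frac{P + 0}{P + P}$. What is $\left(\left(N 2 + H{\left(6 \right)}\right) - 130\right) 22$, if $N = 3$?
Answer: $- \frac{11033}{4} \approx -2758.3$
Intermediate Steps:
$H{\left(P \right)} = - \frac{11}{8}$ ($H{\left(P \right)} = - \frac{3}{2} + \frac{\left(P + 0\right) \frac{1}{P + P}}{4} = - \frac{3}{2} + \frac{P \frac{1}{2 P}}{4} = - \frac{3}{2} + \frac{1}{4} \cdot \frac{1}{2} = - \frac{3}{2} + \frac{1}{8} = - \frac{11}{8}$)
$\left(\left(N 2 + H{\left(6 \right)}\right) - 130\right) 22 = \left(\left(3 \cdot 2 - \frac{11}{8}\right) - 130\right) 22 = \left(\left(6 - \frac{11}{8}\right) - 130\right) 22 = \left(\frac{37}{8} - 130\right) 22 = \left(- \frac{1003}{8}\right) 22 = - \frac{11033}{4}$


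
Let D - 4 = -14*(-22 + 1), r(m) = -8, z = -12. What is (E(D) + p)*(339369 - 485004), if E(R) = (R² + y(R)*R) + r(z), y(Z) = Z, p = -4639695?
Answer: 649837205325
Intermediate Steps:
D = 298 (D = 4 - 14*(-22 + 1) = 4 - 14*(-21) = 4 + 294 = 298)
E(R) = -8 + 2*R² (E(R) = (R² + R*R) - 8 = (R² + R²) - 8 = 2*R² - 8 = -8 + 2*R²)
(E(D) + p)*(339369 - 485004) = ((-8 + 2*298²) - 4639695)*(339369 - 485004) = ((-8 + 2*88804) - 4639695)*(-145635) = ((-8 + 177608) - 4639695)*(-145635) = (177600 - 4639695)*(-145635) = -4462095*(-145635) = 649837205325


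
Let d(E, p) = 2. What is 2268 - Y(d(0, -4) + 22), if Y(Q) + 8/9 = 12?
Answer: 20312/9 ≈ 2256.9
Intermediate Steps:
Y(Q) = 100/9 (Y(Q) = -8/9 + 12 = 100/9)
2268 - Y(d(0, -4) + 22) = 2268 - 1*100/9 = 2268 - 100/9 = 20312/9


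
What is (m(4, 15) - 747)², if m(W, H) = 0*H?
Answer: 558009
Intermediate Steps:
m(W, H) = 0
(m(4, 15) - 747)² = (0 - 747)² = (-747)² = 558009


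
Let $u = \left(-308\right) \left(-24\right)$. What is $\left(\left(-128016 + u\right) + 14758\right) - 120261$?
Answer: $-226127$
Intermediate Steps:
$u = 7392$
$\left(\left(-128016 + u\right) + 14758\right) - 120261 = \left(\left(-128016 + 7392\right) + 14758\right) - 120261 = \left(-120624 + 14758\right) - 120261 = -105866 - 120261 = -226127$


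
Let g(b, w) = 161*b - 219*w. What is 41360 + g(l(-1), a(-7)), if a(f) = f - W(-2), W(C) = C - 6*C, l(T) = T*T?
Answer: 45244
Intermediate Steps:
l(T) = T²
W(C) = -5*C (W(C) = C - 6*C = -5*C)
a(f) = -10 + f (a(f) = f - (-5)*(-2) = f - 1*10 = f - 10 = -10 + f)
g(b, w) = -219*w + 161*b
41360 + g(l(-1), a(-7)) = 41360 + (-219*(-10 - 7) + 161*(-1)²) = 41360 + (-219*(-17) + 161*1) = 41360 + (3723 + 161) = 41360 + 3884 = 45244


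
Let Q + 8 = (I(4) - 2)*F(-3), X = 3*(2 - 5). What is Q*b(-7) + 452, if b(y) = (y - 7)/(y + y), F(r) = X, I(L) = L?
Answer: 426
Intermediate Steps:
X = -9 (X = 3*(-3) = -9)
F(r) = -9
Q = -26 (Q = -8 + (4 - 2)*(-9) = -8 + 2*(-9) = -8 - 18 = -26)
b(y) = (-7 + y)/(2*y) (b(y) = (-7 + y)/((2*y)) = (-7 + y)*(1/(2*y)) = (-7 + y)/(2*y))
Q*b(-7) + 452 = -13*(-7 - 7)/(-7) + 452 = -13*(-1)*(-14)/7 + 452 = -26*1 + 452 = -26 + 452 = 426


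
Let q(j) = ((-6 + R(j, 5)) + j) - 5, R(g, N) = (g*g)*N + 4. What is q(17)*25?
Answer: 36375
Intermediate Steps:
R(g, N) = 4 + N*g**2 (R(g, N) = g**2*N + 4 = N*g**2 + 4 = 4 + N*g**2)
q(j) = -7 + j + 5*j**2 (q(j) = ((-6 + (4 + 5*j**2)) + j) - 5 = ((-2 + 5*j**2) + j) - 5 = (-2 + j + 5*j**2) - 5 = -7 + j + 5*j**2)
q(17)*25 = (-7 + 17 + 5*17**2)*25 = (-7 + 17 + 5*289)*25 = (-7 + 17 + 1445)*25 = 1455*25 = 36375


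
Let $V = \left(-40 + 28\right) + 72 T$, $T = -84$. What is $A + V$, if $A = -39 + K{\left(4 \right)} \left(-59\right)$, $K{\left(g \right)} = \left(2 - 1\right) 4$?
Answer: $-6335$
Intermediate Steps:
$K{\left(g \right)} = 4$ ($K{\left(g \right)} = 1 \cdot 4 = 4$)
$V = -6060$ ($V = \left(-40 + 28\right) + 72 \left(-84\right) = -12 - 6048 = -6060$)
$A = -275$ ($A = -39 + 4 \left(-59\right) = -39 - 236 = -275$)
$A + V = -275 - 6060 = -6335$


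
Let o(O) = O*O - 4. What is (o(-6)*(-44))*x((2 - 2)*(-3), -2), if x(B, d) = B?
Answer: 0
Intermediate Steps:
o(O) = -4 + O² (o(O) = O² - 4 = -4 + O²)
(o(-6)*(-44))*x((2 - 2)*(-3), -2) = ((-4 + (-6)²)*(-44))*((2 - 2)*(-3)) = ((-4 + 36)*(-44))*(0*(-3)) = (32*(-44))*0 = -1408*0 = 0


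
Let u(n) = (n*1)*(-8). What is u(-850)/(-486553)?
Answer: -6800/486553 ≈ -0.013976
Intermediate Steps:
u(n) = -8*n (u(n) = n*(-8) = -8*n)
u(-850)/(-486553) = -8*(-850)/(-486553) = 6800*(-1/486553) = -6800/486553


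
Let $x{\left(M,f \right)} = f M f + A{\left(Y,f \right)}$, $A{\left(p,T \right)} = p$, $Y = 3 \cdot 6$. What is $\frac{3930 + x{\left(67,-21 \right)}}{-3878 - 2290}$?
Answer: $- \frac{11165}{2056} \approx -5.4305$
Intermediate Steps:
$Y = 18$
$x{\left(M,f \right)} = 18 + M f^{2}$ ($x{\left(M,f \right)} = f M f + 18 = M f f + 18 = M f^{2} + 18 = 18 + M f^{2}$)
$\frac{3930 + x{\left(67,-21 \right)}}{-3878 - 2290} = \frac{3930 + \left(18 + 67 \left(-21\right)^{2}\right)}{-3878 - 2290} = \frac{3930 + \left(18 + 67 \cdot 441\right)}{-6168} = \left(3930 + \left(18 + 29547\right)\right) \left(- \frac{1}{6168}\right) = \left(3930 + 29565\right) \left(- \frac{1}{6168}\right) = 33495 \left(- \frac{1}{6168}\right) = - \frac{11165}{2056}$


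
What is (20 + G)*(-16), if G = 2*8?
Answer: -576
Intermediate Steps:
G = 16
(20 + G)*(-16) = (20 + 16)*(-16) = 36*(-16) = -576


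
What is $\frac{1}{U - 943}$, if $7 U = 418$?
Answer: $- \frac{7}{6183} \approx -0.0011321$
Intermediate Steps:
$U = \frac{418}{7}$ ($U = \frac{1}{7} \cdot 418 = \frac{418}{7} \approx 59.714$)
$\frac{1}{U - 943} = \frac{1}{\frac{418}{7} - 943} = \frac{1}{- \frac{6183}{7}} = - \frac{7}{6183}$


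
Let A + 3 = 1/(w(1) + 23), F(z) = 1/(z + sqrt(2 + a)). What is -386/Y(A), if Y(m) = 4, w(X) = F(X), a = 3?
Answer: -193/2 ≈ -96.500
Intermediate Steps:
F(z) = 1/(z + sqrt(5)) (F(z) = 1/(z + sqrt(2 + 3)) = 1/(z + sqrt(5)))
w(X) = 1/(X + sqrt(5))
A = -3 + 1/(23 + 1/(1 + sqrt(5))) (A = -3 + 1/(1/(1 + sqrt(5)) + 23) = -3 + 1/(23 + 1/(1 + sqrt(5))) ≈ -2.9571)
-386/Y(A) = -386/4 = -386*1/4 = -193/2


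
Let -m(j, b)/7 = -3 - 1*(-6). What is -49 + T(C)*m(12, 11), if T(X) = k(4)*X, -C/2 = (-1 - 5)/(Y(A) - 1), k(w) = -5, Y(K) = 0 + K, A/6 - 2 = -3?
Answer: -229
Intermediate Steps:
A = -6 (A = 12 + 6*(-3) = 12 - 18 = -6)
m(j, b) = -21 (m(j, b) = -7*(-3 - 1*(-6)) = -7*(-3 + 6) = -7*3 = -21)
Y(K) = K
C = -12/7 (C = -2*(-1 - 5)/(-6 - 1) = -(-12)/(-7) = -(-12)*(-1)/7 = -2*6/7 = -12/7 ≈ -1.7143)
T(X) = -5*X
-49 + T(C)*m(12, 11) = -49 - 5*(-12/7)*(-21) = -49 + (60/7)*(-21) = -49 - 180 = -229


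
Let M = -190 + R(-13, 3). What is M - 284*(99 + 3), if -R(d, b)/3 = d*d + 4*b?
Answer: -29701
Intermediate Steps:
R(d, b) = -12*b - 3*d² (R(d, b) = -3*(d*d + 4*b) = -3*(d² + 4*b) = -12*b - 3*d²)
M = -733 (M = -190 + (-12*3 - 3*(-13)²) = -190 + (-36 - 3*169) = -190 + (-36 - 507) = -190 - 543 = -733)
M - 284*(99 + 3) = -733 - 284*(99 + 3) = -733 - 284*102 = -733 - 28968 = -29701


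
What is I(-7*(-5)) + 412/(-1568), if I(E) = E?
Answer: 13617/392 ≈ 34.737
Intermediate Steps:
I(-7*(-5)) + 412/(-1568) = -7*(-5) + 412/(-1568) = 35 - 1/1568*412 = 35 - 103/392 = 13617/392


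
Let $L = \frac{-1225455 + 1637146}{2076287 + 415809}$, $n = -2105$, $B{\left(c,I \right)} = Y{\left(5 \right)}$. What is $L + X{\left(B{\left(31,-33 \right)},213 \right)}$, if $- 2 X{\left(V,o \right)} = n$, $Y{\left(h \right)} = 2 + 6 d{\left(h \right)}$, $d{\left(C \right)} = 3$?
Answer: $\frac{2623342731}{2492096} \approx 1052.7$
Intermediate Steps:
$Y{\left(h \right)} = 20$ ($Y{\left(h \right)} = 2 + 6 \cdot 3 = 2 + 18 = 20$)
$B{\left(c,I \right)} = 20$
$X{\left(V,o \right)} = \frac{2105}{2}$ ($X{\left(V,o \right)} = \left(- \frac{1}{2}\right) \left(-2105\right) = \frac{2105}{2}$)
$L = \frac{411691}{2492096} \approx 0.1652$
$L + X{\left(B{\left(31,-33 \right)},213 \right)} = \frac{411691}{2492096} + \frac{2105}{2} = \frac{2623342731}{2492096}$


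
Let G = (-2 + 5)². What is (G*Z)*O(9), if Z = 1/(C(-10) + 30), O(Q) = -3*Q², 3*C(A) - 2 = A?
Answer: -6561/82 ≈ -80.012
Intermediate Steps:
C(A) = ⅔ + A/3
Z = 3/82 (Z = 1/((⅔ + (⅓)*(-10)) + 30) = 1/((⅔ - 10/3) + 30) = 1/(-8/3 + 30) = 1/(82/3) = 3/82 ≈ 0.036585)
G = 9 (G = 3² = 9)
(G*Z)*O(9) = (9*(3/82))*(-3*9²) = 27*(-3*81)/82 = (27/82)*(-243) = -6561/82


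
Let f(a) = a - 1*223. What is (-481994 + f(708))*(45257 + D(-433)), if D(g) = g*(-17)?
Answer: -25336040562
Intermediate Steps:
D(g) = -17*g
f(a) = -223 + a (f(a) = a - 223 = -223 + a)
(-481994 + f(708))*(45257 + D(-433)) = (-481994 + (-223 + 708))*(45257 - 17*(-433)) = (-481994 + 485)*(45257 + 7361) = -481509*52618 = -25336040562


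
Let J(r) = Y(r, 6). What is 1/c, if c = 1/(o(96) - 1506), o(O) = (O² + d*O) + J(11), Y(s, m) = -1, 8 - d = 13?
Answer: 7229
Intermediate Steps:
d = -5 (d = 8 - 1*13 = 8 - 13 = -5)
J(r) = -1
o(O) = -1 + O² - 5*O (o(O) = (O² - 5*O) - 1 = -1 + O² - 5*O)
c = 1/7229 (c = 1/((-1 + 96² - 5*96) - 1506) = 1/((-1 + 9216 - 480) - 1506) = 1/(8735 - 1506) = 1/7229 ≈ 0.00013833)
1/c = 1/(1/7229) = 7229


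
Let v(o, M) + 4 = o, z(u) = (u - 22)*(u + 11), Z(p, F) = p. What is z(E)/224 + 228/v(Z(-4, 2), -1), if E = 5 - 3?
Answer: -1661/56 ≈ -29.661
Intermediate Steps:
E = 2
z(u) = (-22 + u)*(11 + u)
v(o, M) = -4 + o
z(E)/224 + 228/v(Z(-4, 2), -1) = (-242 + 2² - 11*2)/224 + 228/(-4 - 4) = (-242 + 4 - 22)*(1/224) + 228/(-8) = -260*1/224 + 228*(-⅛) = -65/56 - 57/2 = -1661/56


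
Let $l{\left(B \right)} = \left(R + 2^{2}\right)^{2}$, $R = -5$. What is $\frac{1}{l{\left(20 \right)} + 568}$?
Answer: $\frac{1}{569} \approx 0.0017575$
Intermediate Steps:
$l{\left(B \right)} = 1$ ($l{\left(B \right)} = \left(-5 + 2^{2}\right)^{2} = \left(-5 + 4\right)^{2} = \left(-1\right)^{2} = 1$)
$\frac{1}{l{\left(20 \right)} + 568} = \frac{1}{1 + 568} = \frac{1}{569}$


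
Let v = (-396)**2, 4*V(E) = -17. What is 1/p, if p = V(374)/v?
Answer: -627264/17 ≈ -36898.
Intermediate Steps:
V(E) = -17/4 (V(E) = (1/4)*(-17) = -17/4)
v = 156816
p = -17/627264 (p = -17/4/156816 = -17/4*1/156816 = -17/627264 ≈ -2.7102e-5)
1/p = 1/(-17/627264) = -627264/17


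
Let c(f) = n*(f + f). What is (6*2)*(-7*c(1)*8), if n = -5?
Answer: 6720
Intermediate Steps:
c(f) = -10*f (c(f) = -5*(f + f) = -10*f)
(6*2)*(-7*c(1)*8) = (6*2)*(-(-70)*8) = 12*(-7*(-10)*8) = 12*(70*8) = 12*560 = 6720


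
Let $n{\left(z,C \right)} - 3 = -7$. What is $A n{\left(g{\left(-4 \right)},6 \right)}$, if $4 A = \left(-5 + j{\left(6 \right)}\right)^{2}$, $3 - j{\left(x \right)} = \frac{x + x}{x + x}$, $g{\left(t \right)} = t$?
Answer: $-9$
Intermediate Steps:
$n{\left(z,C \right)} = -4$ ($n{\left(z,C \right)} = 3 - 7 = -4$)
$j{\left(x \right)} = 2$ ($j{\left(x \right)} = 3 - \frac{x + x}{x + x} = 3 - \frac{2 x}{2 x} = 3 - 2 x \frac{1}{2 x} = 3 - 1 = 2$)
$A = \frac{9}{4}$ ($A = \frac{\left(-5 + 2\right)^{2}}{4} = \frac{\left(-3\right)^{2}}{4} = \frac{1}{4} \cdot 9 = \frac{9}{4} \approx 2.25$)
$A n{\left(g{\left(-4 \right)},6 \right)} = \frac{9}{4} \left(-4\right) = -9$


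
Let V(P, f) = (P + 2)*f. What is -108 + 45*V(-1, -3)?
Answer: -243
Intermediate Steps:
V(P, f) = f*(2 + P) (V(P, f) = (2 + P)*f = f*(2 + P))
-108 + 45*V(-1, -3) = -108 + 45*(-3*(2 - 1)) = -108 + 45*(-3*1) = -108 + 45*(-3) = -108 - 135 = -243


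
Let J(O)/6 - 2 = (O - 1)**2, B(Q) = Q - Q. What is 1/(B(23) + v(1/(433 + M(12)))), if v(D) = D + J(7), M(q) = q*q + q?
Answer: 589/134293 ≈ 0.0043859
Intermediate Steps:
M(q) = q + q**2 (M(q) = q**2 + q = q + q**2)
B(Q) = 0
J(O) = 12 + 6*(-1 + O)**2 (J(O) = 12 + 6*(O - 1)**2 = 12 + 6*(-1 + O)**2)
v(D) = 228 + D (v(D) = D + (12 + 6*(-1 + 7)**2) = D + (12 + 6*6**2) = D + (12 + 6*36) = D + (12 + 216) = D + 228 = 228 + D)
1/(B(23) + v(1/(433 + M(12)))) = 1/(0 + (228 + 1/(433 + 12*(1 + 12)))) = 1/(0 + (228 + 1/(433 + 12*13))) = 1/(0 + (228 + 1/(433 + 156))) = 1/(0 + (228 + 1/589)) = 1/(0 + 134293/589) = 1/(134293/589) = 589/134293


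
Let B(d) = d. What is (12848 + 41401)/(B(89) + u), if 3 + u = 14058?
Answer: 4173/1088 ≈ 3.8355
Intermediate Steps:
u = 14055 (u = -3 + 14058 = 14055)
(12848 + 41401)/(B(89) + u) = (12848 + 41401)/(89 + 14055) = 54249/14144 = 54249*(1/14144) = 4173/1088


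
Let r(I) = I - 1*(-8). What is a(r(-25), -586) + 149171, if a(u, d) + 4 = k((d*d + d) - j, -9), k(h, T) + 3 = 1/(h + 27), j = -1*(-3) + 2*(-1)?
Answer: 51138789105/342836 ≈ 1.4916e+5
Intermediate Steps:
j = 1 (j = 3 - 2 = 1)
r(I) = 8 + I (r(I) = I + 8 = 8 + I)
k(h, T) = -3 + 1/(27 + h) (k(h, T) = -3 + 1/(h + 27) = -3 + 1/(27 + h))
a(u, d) = -4 + (-77 - 3*d - 3*d²)/(26 + d + d²) (a(u, d) = -4 + (-80 - 3*((d*d + d) - 1*1))/(27 + ((d*d + d) - 1*1)) = -4 + (-80 - 3*((d² + d) - 1))/(27 + ((d² + d) - 1)) = -4 + (-80 - 3*((d + d²) - 1))/(27 + ((d + d²) - 1)) = -4 + (-80 - 3*(-1 + d + d²))/(27 + (-1 + d + d²)) = -4 + (-80 + (3 - 3*d - 3*d²))/(26 + d + d²) = -4 + (-77 - 3*d - 3*d²)/(26 + d + d²))
a(r(-25), -586) + 149171 = (-181 - 7*(-586) - 7*(-586)²)/(26 - 586 + (-586)²) + 149171 = (-181 + 4102 - 7*343396)/(26 - 586 + 343396) + 149171 = (-181 + 4102 - 2403772)/342836 + 149171 = (1/342836)*(-2399851) + 149171 = -2399851/342836 + 149171 = 51138789105/342836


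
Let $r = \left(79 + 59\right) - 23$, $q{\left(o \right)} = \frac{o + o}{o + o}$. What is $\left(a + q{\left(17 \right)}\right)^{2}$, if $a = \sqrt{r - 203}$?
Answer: $-87 + 4 i \sqrt{22} \approx -87.0 + 18.762 i$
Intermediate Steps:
$q{\left(o \right)} = 1$ ($q{\left(o \right)} = \frac{2 o}{2 o} = 2 o \frac{1}{2 o} = 1$)
$r = 115$ ($r = 138 - 23 = 115$)
$a = 2 i \sqrt{22}$ ($a = \sqrt{115 - 203} = \sqrt{-88} = 2 i \sqrt{22} \approx 9.3808 i$)
$\left(a + q{\left(17 \right)}\right)^{2} = \left(2 i \sqrt{22} + 1\right)^{2} = \left(1 + 2 i \sqrt{22}\right)^{2}$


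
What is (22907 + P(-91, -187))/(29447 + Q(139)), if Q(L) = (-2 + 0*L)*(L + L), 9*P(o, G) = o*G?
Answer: 223180/260019 ≈ 0.85832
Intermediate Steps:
P(o, G) = G*o/9 (P(o, G) = (o*G)/9 = (G*o)/9 = G*o/9)
Q(L) = -4*L (Q(L) = (-2 + 0)*(2*L) = -4*L)
(22907 + P(-91, -187))/(29447 + Q(139)) = (22907 + (1/9)*(-187)*(-91))/(29447 - 4*139) = (22907 + 17017/9)/(29447 - 556) = (223180/9)/28891 = (223180/9)*(1/28891) = 223180/260019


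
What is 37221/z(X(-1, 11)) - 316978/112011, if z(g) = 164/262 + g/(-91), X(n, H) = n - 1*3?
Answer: 16566014010881/298173282 ≈ 55558.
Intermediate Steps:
X(n, H) = -3 + n (X(n, H) = n - 3 = -3 + n)
z(g) = 82/131 - g/91 (z(g) = 164*(1/262) + g*(-1/91) = 82/131 - g/91)
37221/z(X(-1, 11)) - 316978/112011 = 37221/(82/131 - (-3 - 1)/91) - 316978/112011 = 37221/(82/131 - 1/91*(-4)) - 316978*1/112011 = 37221/(82/131 + 4/91) - 316978/112011 = 37221/(7986/11921) - 316978/112011 = 37221*(11921/7986) - 316978/112011 = 147903847/2662 - 316978/112011 = 16566014010881/298173282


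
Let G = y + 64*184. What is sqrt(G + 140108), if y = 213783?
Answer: sqrt(365667) ≈ 604.70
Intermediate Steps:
G = 225559 (G = 213783 + 64*184 = 213783 + 11776 = 225559)
sqrt(G + 140108) = sqrt(225559 + 140108) = sqrt(365667)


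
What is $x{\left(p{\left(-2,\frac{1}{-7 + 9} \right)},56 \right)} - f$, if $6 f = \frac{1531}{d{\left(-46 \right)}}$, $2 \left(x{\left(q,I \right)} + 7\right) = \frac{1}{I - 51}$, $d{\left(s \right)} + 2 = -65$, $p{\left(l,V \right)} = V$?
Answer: $- \frac{3107}{1005} \approx -3.0915$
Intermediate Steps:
$d{\left(s \right)} = -67$ ($d{\left(s \right)} = -2 - 65 = -67$)
$x{\left(q,I \right)} = -7 + \frac{1}{2 \left(-51 + I\right)}$ ($x{\left(q,I \right)} = -7 + \frac{1}{2 \left(I - 51\right)} = -7 + \frac{1}{2 \left(-51 + I\right)}$)
$f = - \frac{1531}{402}$ ($f = \frac{1531 \frac{1}{-67}}{6} = \frac{1531 \left(- \frac{1}{67}\right)}{6} = \frac{1}{6} \left(- \frac{1531}{67}\right) = - \frac{1531}{402} \approx -3.8085$)
$x{\left(p{\left(-2,\frac{1}{-7 + 9} \right)},56 \right)} - f = \frac{715 - 784}{2 \left(-51 + 56\right)} - - \frac{1531}{402} = \frac{715 - 784}{2 \cdot 5} + \frac{1531}{402} = \frac{1}{2} \cdot \frac{1}{5} \left(-69\right) + \frac{1531}{402} = - \frac{69}{10} + \frac{1531}{402} = - \frac{3107}{1005}$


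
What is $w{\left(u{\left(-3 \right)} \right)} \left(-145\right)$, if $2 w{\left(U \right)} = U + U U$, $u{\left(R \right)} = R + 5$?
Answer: $-435$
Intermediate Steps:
$u{\left(R \right)} = 5 + R$
$w{\left(U \right)} = \frac{U}{2} + \frac{U^{2}}{2}$ ($w{\left(U \right)} = \frac{U + U U}{2} = \frac{U + U^{2}}{2} = \frac{U}{2} + \frac{U^{2}}{2}$)
$w{\left(u{\left(-3 \right)} \right)} \left(-145\right) = \frac{\left(5 - 3\right) \left(1 + \left(5 - 3\right)\right)}{2} \left(-145\right) = \frac{1}{2} \cdot 2 \left(1 + 2\right) \left(-145\right) = \frac{1}{2} \cdot 2 \cdot 3 \left(-145\right) = 3 \left(-145\right) = -435$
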